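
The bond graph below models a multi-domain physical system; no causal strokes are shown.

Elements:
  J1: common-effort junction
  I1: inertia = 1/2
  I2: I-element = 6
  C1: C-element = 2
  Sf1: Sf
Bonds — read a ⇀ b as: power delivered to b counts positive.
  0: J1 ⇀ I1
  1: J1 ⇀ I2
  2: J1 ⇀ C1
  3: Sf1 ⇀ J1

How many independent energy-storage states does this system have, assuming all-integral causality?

3  (C1, I1, I2 all integral)

#3 stroke→Sf1  (source Sf1 imposes f)
#0 stroke→I1  (I1: I, integral causality)
#1 stroke→I2  (I2: I, integral causality)
#2 stroke→J1  (only one effort-in slot at J1)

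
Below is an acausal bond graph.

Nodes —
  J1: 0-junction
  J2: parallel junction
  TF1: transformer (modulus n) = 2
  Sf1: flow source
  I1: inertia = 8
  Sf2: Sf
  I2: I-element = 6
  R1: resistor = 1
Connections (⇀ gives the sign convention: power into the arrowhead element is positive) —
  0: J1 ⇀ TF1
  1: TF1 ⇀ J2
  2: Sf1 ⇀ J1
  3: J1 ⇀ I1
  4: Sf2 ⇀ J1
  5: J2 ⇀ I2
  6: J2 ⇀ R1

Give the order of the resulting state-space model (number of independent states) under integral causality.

#2 stroke→Sf1  (Sf1: flow source, stroke at near end)
#4 stroke→Sf2  (Sf2 (Sf) sets flow on bond)
#3 stroke→I1  (I1: I, integral causality)
#0 stroke→J1  (closing 0-jn rule on J1)
#1 stroke→TF1  (through TF1, causality passes straight; one stroke at TF1)
#5 stroke→I2  (I2 integral (f out))
#6 stroke→J2  (J2: last free bond brings effort in)

2  (I1, I2 all integral)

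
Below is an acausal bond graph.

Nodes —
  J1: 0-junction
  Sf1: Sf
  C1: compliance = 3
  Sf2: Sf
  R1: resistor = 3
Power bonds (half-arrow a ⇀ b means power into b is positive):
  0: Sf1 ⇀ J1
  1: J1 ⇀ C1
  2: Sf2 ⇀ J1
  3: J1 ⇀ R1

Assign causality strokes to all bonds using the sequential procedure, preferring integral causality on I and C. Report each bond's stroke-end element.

#0 stroke→Sf1
#1 stroke→J1
#2 stroke→Sf2
#3 stroke→R1

β0 stroke at Sf1  (Sf1 fixes flow; stroke at Sf1)
β2 stroke at Sf2  (Sf2 (Sf) sets flow on bond)
β1 stroke at J1  (prefer integral on C1)
β3 stroke at R1  (J1 effort already set via bond 1)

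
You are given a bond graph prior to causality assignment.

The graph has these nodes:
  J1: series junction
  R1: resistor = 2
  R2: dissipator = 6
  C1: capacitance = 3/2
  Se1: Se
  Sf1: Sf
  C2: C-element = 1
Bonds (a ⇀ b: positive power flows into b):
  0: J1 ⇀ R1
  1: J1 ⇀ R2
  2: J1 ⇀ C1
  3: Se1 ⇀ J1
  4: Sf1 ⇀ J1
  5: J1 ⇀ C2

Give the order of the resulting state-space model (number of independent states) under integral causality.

2  (C1, C2 all integral)

#3 |J1  (Se1: effort source, stroke at far end)
#4 |Sf1  (source Sf1 imposes f)
#0 |J1  (J1: bond 4 brought flow, rest push out)
#1 |J1  (1-jn J1 has f-setter on 4)
#2 |J1  (common-f at J1 fixed by 4)
#5 |J1  (1-jn J1 has f-setter on 4)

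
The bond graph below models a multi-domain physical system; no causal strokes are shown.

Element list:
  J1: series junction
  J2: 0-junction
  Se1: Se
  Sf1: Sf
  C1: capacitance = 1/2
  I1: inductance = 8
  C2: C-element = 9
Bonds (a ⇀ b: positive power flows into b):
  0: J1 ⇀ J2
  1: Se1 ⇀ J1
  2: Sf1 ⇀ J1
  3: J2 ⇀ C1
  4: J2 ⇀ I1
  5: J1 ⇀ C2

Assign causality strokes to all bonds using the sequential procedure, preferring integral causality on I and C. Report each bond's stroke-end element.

#1 →J1  (Se1: effort source, stroke at far end)
#2 →Sf1  (Sf1 fixes flow; stroke at Sf1)
#0 →J1  (J1: bond 2 brought flow, rest push out)
#5 →J1  (1-jn J1 has f-setter on 2)
#3 →J2  (C1: C, integral causality)
#4 →I1  (0-jn J2 has e-setter on 3)

b0 →J1
b1 →J1
b2 →Sf1
b3 →J2
b4 →I1
b5 →J1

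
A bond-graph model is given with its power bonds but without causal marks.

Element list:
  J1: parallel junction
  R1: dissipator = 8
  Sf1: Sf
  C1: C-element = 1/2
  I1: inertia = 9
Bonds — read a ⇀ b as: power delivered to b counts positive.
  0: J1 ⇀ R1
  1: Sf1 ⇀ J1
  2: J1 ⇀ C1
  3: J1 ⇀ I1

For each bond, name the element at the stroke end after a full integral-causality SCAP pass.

β0 stroke at R1
β1 stroke at Sf1
β2 stroke at J1
β3 stroke at I1

b1 stroke→Sf1  (Sf1: flow source, stroke at near end)
b2 stroke→J1  (prefer integral on C1)
b0 stroke→R1  (0-jn J1 has e-setter on 2)
b3 stroke→I1  (J1 effort already set via bond 2)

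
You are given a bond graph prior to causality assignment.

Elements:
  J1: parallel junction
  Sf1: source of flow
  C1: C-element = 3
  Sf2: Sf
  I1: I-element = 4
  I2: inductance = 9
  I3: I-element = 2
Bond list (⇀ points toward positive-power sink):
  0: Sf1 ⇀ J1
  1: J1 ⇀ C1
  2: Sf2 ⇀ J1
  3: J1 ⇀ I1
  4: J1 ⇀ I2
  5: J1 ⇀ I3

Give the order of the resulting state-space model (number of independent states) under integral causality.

bond 0 stroke at Sf1  (Sf1 (Sf) sets flow on bond)
bond 2 stroke at Sf2  (source Sf2 imposes f)
bond 1 stroke at J1  (prefer integral on C1)
bond 3 stroke at I1  (0-jn J1 has e-setter on 1)
bond 4 stroke at I2  (J1 effort already set via bond 1)
bond 5 stroke at I3  (J1 effort already set via bond 1)

4  (C1, I1, I2, I3 all integral)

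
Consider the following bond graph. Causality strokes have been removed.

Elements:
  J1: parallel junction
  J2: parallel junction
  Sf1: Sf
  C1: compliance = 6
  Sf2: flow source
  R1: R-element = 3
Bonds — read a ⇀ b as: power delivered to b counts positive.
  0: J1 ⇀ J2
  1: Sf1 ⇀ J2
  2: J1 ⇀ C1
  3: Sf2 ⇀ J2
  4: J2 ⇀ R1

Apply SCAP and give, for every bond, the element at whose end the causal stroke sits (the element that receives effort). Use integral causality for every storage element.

b1 stroke at Sf1  (Sf1 (Sf) sets flow on bond)
b3 stroke at Sf2  (Sf2: flow source, stroke at near end)
b2 stroke at J1  (C1: C, integral causality)
b0 stroke at J2  (common-e at J1 fixed by 2)
b4 stroke at R1  (0-jn J2 has e-setter on 0)

bond 0 stroke→J2
bond 1 stroke→Sf1
bond 2 stroke→J1
bond 3 stroke→Sf2
bond 4 stroke→R1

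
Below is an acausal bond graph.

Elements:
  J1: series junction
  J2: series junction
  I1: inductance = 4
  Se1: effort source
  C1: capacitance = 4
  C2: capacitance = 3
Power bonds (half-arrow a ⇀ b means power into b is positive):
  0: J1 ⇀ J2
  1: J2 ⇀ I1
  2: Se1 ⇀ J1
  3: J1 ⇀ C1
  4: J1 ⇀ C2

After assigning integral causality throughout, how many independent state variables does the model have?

#2 stroke at J1  (Se1 fixes effort; stroke away)
#1 stroke at I1  (prefer integral on I1)
#0 stroke at J2  (common-f at J2 fixed by 1)
#3 stroke at J1  (J1: bond 0 brought flow, rest push out)
#4 stroke at J1  (1-jn J1 has f-setter on 0)

3  (C1, C2, I1 all integral)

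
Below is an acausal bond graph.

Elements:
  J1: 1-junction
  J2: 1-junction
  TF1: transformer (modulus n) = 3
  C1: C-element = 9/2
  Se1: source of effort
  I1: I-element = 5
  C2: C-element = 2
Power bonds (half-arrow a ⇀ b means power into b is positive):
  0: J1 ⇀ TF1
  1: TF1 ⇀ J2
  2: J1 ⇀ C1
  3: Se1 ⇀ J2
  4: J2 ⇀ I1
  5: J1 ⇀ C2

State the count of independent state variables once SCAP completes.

bond 3 stroke→J2  (Se1 (Se) sets effort on bond)
bond 2 stroke→J1  (prefer integral on C1)
bond 4 stroke→I1  (I1 integral (f out))
bond 1 stroke→J2  (1-jn J2 has f-setter on 4)
bond 0 stroke→TF1  (TF TF1: opposite of bond 1)
bond 5 stroke→J1  (J1 flow already set via bond 0)

3  (C1, C2, I1 all integral)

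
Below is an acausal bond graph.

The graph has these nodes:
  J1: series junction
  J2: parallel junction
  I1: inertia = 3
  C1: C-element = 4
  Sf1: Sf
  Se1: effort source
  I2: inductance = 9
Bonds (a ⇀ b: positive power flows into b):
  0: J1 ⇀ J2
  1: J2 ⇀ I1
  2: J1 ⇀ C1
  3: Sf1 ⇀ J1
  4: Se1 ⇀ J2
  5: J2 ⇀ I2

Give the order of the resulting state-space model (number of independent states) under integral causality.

3  (C1, I1, I2 all integral)

#3 |Sf1  (Sf1 (Sf) sets flow on bond)
#4 |J2  (Se1: effort source, stroke at far end)
#0 |J1  (J1: bond 3 brought flow, rest push out)
#2 |J1  (J1 flow already set via bond 3)
#1 |I1  (0-jn J2 has e-setter on 4)
#5 |I2  (0-jn J2 has e-setter on 4)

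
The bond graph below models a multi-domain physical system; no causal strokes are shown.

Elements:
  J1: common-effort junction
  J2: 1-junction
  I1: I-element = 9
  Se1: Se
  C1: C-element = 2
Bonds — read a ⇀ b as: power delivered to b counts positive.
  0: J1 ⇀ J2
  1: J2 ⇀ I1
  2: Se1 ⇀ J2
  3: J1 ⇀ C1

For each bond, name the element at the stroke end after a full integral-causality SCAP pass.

β0 |J2
β1 |I1
β2 |J2
β3 |J1

b2 |J2  (Se1 fixes effort; stroke away)
b1 |I1  (I1 integral (f out))
b0 |J2  (1-jn J2 has f-setter on 1)
b3 |J1  (J1 needs exactly one e-in)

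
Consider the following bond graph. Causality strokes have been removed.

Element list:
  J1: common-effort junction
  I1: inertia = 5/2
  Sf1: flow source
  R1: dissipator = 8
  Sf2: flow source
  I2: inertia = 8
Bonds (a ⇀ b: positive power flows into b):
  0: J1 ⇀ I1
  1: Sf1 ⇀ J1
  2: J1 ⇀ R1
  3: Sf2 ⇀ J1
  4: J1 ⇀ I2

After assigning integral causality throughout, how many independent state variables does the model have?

#1 |Sf1  (source Sf1 imposes f)
#3 |Sf2  (Sf2: flow source, stroke at near end)
#0 |I1  (I1: I, integral causality)
#4 |I2  (prefer integral on I2)
#2 |J1  (closing 0-jn rule on J1)

2  (I1, I2 all integral)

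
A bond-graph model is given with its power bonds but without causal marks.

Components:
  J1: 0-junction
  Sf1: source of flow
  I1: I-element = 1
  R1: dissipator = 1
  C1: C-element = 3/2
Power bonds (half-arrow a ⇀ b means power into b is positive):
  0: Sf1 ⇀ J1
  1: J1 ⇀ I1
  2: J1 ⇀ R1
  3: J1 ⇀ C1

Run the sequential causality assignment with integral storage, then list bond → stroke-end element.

#0 stroke→Sf1  (Sf1: flow source, stroke at near end)
#1 stroke→I1  (I1 integral (f out))
#3 stroke→J1  (C1: C, integral causality)
#2 stroke→R1  (0-jn J1 has e-setter on 3)

#0 |Sf1
#1 |I1
#2 |R1
#3 |J1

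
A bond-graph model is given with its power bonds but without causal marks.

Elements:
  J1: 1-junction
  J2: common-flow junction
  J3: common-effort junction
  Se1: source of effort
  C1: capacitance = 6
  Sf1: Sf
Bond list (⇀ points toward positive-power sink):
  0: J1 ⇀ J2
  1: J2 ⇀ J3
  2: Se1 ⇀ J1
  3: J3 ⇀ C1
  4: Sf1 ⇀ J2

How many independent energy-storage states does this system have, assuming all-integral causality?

1  (C1 all integral)

bond 2 →J1  (source Se1 imposes e)
bond 4 →Sf1  (Sf1 (Sf) sets flow on bond)
bond 0 →J2  (closing 1-jn rule on J1)
bond 1 →J2  (1-jn J2 has f-setter on 4)
bond 3 →J3  (only one effort-in slot at J3)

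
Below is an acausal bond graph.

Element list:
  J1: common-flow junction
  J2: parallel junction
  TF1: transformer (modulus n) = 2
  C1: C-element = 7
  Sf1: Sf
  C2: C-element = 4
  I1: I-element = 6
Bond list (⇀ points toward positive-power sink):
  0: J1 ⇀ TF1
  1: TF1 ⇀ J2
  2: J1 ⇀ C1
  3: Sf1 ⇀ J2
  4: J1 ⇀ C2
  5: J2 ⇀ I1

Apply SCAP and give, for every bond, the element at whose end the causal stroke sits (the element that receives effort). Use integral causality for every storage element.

β3 |Sf1  (Sf1 (Sf) sets flow on bond)
β2 |J1  (C1: C, integral causality)
β4 |J1  (C2 integral (e out))
β0 |TF1  (closing 1-jn rule on J1)
β1 |J2  (through TF1, causality passes straight; one stroke at TF1)
β5 |I1  (J2 effort already set via bond 1)

b0 →TF1
b1 →J2
b2 →J1
b3 →Sf1
b4 →J1
b5 →I1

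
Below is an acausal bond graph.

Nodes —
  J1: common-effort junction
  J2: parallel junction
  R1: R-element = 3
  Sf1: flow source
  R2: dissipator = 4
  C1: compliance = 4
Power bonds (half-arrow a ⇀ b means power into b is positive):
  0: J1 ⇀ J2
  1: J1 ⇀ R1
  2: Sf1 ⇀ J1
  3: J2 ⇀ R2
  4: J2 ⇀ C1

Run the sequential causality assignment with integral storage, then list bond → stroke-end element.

bond 2 |Sf1  (Sf1 (Sf) sets flow on bond)
bond 4 |J2  (C1: C, integral causality)
bond 0 |J1  (J2: bond 4 brought effort, rest push out)
bond 3 |R2  (0-jn J2 has e-setter on 4)
bond 1 |R1  (0-jn J1 has e-setter on 0)

#0 →J1
#1 →R1
#2 →Sf1
#3 →R2
#4 →J2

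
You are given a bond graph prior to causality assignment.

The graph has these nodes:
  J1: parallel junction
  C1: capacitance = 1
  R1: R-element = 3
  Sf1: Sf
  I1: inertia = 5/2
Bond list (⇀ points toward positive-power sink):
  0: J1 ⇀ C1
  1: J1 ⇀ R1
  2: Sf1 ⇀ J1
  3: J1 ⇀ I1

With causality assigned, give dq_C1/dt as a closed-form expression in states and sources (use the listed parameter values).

bond 2 |Sf1  (Sf1: flow source, stroke at near end)
bond 0 |J1  (C1 outputs effort q/C1)
bond 1 |R1  (J1: bond 0 brought effort, rest push out)
bond 3 |I1  (J1 effort already set via bond 0)

dq_C1/dt = F_Sf1 - 2*p_I1/5 - q_C1/3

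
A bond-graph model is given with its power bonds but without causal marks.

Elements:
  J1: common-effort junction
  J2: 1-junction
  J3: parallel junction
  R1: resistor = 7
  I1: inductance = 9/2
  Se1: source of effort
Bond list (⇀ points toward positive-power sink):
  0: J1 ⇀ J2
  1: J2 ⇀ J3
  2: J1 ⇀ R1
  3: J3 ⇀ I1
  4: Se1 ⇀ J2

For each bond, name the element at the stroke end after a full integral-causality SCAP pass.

#0 stroke at J2
#1 stroke at J3
#2 stroke at J1
#3 stroke at I1
#4 stroke at J2

#4 |J2  (Se1 fixes effort; stroke away)
#3 |I1  (prefer integral on I1)
#1 |J3  (only one effort-in slot at J3)
#0 |J2  (J2: bond 1 brought flow, rest push out)
#2 |J1  (J1 needs exactly one e-in)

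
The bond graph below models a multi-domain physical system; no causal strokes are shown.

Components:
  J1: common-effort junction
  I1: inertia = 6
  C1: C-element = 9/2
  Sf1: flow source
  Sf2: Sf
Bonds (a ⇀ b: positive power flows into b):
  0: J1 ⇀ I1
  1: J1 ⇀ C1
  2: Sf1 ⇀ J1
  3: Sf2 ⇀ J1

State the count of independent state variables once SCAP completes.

2  (C1, I1 all integral)

b2 stroke at Sf1  (Sf1 (Sf) sets flow on bond)
b3 stroke at Sf2  (Sf2 (Sf) sets flow on bond)
b0 stroke at I1  (I1 integral (f out))
b1 stroke at J1  (J1 needs exactly one e-in)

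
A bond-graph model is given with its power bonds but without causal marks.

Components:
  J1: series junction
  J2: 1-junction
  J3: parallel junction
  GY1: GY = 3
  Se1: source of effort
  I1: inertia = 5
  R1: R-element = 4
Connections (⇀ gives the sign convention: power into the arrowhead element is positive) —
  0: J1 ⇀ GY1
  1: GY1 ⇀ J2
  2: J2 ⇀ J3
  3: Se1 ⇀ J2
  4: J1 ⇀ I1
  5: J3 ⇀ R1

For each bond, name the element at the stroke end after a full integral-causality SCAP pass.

β3 stroke at J2  (Se1: effort source, stroke at far end)
β4 stroke at I1  (I1: I, integral causality)
β0 stroke at J1  (1-jn J1 has f-setter on 4)
β1 stroke at J2  (through GY1, causality inverts; strokes same side of GY1)
β2 stroke at J3  (J2: last free bond brings flow in)
β5 stroke at R1  (common-e at J3 fixed by 2)

bond 0 stroke→J1
bond 1 stroke→J2
bond 2 stroke→J3
bond 3 stroke→J2
bond 4 stroke→I1
bond 5 stroke→R1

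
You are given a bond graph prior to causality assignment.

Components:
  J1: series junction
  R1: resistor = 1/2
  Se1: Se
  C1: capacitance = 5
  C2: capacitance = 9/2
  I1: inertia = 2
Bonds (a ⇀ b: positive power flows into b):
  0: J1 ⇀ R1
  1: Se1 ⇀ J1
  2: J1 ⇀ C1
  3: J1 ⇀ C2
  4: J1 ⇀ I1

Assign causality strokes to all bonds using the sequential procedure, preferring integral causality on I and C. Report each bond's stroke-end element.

b1 stroke→J1  (Se1: effort source, stroke at far end)
b2 stroke→J1  (prefer integral on C1)
b3 stroke→J1  (C2 integral (e out))
b4 stroke→I1  (I1 outputs flow p/I1)
b0 stroke→J1  (J1 flow already set via bond 4)

bond 0 →J1
bond 1 →J1
bond 2 →J1
bond 3 →J1
bond 4 →I1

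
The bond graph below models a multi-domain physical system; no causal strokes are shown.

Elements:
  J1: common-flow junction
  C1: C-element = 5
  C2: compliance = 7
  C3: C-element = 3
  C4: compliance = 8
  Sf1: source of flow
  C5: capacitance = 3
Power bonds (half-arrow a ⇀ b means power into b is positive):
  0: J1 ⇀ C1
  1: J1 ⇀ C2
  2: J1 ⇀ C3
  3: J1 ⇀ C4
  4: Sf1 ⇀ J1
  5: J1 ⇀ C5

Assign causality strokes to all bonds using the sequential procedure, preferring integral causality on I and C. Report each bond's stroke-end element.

β0 stroke at J1
β1 stroke at J1
β2 stroke at J1
β3 stroke at J1
β4 stroke at Sf1
β5 stroke at J1

bond 4 stroke at Sf1  (Sf1 fixes flow; stroke at Sf1)
bond 0 stroke at J1  (J1 flow already set via bond 4)
bond 1 stroke at J1  (common-f at J1 fixed by 4)
bond 2 stroke at J1  (J1: bond 4 brought flow, rest push out)
bond 3 stroke at J1  (J1: bond 4 brought flow, rest push out)
bond 5 stroke at J1  (J1: bond 4 brought flow, rest push out)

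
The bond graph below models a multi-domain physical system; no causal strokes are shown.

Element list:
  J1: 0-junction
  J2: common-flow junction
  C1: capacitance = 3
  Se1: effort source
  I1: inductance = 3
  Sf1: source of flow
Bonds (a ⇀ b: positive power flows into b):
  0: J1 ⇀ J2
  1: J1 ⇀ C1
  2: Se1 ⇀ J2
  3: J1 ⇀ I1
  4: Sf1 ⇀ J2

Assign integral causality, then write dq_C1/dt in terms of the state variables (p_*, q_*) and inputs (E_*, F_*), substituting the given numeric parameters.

dq_C1/dt = -F_Sf1 - p_I1/3

#2 stroke at J2  (source Se1 imposes e)
#4 stroke at Sf1  (Sf1 (Sf) sets flow on bond)
#0 stroke at J2  (1-jn J2 has f-setter on 4)
#1 stroke at J1  (C1: C, integral causality)
#3 stroke at I1  (0-jn J1 has e-setter on 1)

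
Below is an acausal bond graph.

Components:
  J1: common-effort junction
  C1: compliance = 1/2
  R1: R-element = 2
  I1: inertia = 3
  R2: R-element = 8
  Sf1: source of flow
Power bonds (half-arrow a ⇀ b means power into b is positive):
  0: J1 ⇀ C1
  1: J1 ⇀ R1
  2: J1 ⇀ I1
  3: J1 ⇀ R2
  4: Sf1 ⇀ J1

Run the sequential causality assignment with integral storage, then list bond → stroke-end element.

β4 stroke→Sf1  (source Sf1 imposes f)
β0 stroke→J1  (C1: C, integral causality)
β1 stroke→R1  (common-e at J1 fixed by 0)
β2 stroke→I1  (common-e at J1 fixed by 0)
β3 stroke→R2  (J1 effort already set via bond 0)

#0 →J1
#1 →R1
#2 →I1
#3 →R2
#4 →Sf1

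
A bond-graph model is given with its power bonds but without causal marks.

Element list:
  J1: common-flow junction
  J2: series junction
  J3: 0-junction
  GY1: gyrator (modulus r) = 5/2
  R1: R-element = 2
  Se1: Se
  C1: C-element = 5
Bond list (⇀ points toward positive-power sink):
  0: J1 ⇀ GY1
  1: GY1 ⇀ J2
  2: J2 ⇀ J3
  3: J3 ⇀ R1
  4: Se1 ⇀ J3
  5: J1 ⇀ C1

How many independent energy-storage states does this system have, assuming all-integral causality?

b4 →J3  (Se1 (Se) sets effort on bond)
b2 →J2  (0-jn J3 has e-setter on 4)
b3 →R1  (0-jn J3 has e-setter on 4)
b1 →GY1  (J2: last free bond brings flow in)
b0 →GY1  (GY GY1: same side as bond 1)
b5 →J1  (J1 flow already set via bond 0)

1  (C1 all integral)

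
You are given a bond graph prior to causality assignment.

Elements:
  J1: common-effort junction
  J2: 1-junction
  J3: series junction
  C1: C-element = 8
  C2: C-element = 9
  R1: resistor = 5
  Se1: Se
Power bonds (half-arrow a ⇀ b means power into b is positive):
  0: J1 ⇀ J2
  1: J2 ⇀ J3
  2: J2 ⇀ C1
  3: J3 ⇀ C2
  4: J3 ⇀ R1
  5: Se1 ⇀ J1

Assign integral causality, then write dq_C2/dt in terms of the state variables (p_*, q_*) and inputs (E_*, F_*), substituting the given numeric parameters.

β5 stroke at J1  (Se1 (Se) sets effort on bond)
β0 stroke at J2  (common-e at J1 fixed by 5)
β2 stroke at J2  (C1 integral (e out))
β1 stroke at J3  (J2: last free bond brings flow in)
β3 stroke at J3  (C2 outputs effort q/C2)
β4 stroke at R1  (J3 needs exactly one f-in)

dq_C2/dt = E_Se1/5 - q_C1/40 - q_C2/45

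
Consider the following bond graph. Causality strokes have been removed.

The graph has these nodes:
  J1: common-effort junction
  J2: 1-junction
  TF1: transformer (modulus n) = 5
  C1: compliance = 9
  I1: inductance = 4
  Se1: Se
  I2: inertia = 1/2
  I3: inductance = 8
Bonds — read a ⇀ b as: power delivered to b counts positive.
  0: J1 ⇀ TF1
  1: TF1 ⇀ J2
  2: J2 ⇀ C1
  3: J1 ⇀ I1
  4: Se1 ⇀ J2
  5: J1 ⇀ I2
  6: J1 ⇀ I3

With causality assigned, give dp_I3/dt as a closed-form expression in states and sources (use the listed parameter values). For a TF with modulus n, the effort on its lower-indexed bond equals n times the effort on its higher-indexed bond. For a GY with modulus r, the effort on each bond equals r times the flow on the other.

bond 4 stroke→J2  (Se1: effort source, stroke at far end)
bond 2 stroke→J2  (C1 outputs effort q/C1)
bond 1 stroke→TF1  (J2: last free bond brings flow in)
bond 0 stroke→J1  (TF1 one-in-one-out from 1)
bond 3 stroke→I1  (0-jn J1 has e-setter on 0)
bond 5 stroke→I2  (J1: bond 0 brought effort, rest push out)
bond 6 stroke→I3  (0-jn J1 has e-setter on 0)

dp_I3/dt = -5*E_Se1 + 5*q_C1/9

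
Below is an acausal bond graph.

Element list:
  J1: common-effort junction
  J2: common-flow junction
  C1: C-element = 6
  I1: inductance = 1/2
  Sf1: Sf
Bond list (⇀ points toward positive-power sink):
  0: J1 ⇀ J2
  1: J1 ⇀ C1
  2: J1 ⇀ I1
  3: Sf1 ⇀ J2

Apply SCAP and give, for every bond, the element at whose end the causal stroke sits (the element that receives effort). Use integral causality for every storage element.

#0 stroke at J2
#1 stroke at J1
#2 stroke at I1
#3 stroke at Sf1

#3 stroke at Sf1  (Sf1 fixes flow; stroke at Sf1)
#0 stroke at J2  (J2: bond 3 brought flow, rest push out)
#1 stroke at J1  (prefer integral on C1)
#2 stroke at I1  (J1: bond 1 brought effort, rest push out)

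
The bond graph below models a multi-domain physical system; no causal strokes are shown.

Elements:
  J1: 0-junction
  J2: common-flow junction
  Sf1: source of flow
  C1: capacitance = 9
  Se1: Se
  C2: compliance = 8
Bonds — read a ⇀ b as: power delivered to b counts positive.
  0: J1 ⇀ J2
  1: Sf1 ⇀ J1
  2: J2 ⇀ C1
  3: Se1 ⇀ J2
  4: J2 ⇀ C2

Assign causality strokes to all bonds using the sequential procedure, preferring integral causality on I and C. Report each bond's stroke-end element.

bond 0 →J1
bond 1 →Sf1
bond 2 →J2
bond 3 →J2
bond 4 →J2

#1 →Sf1  (Sf1 (Sf) sets flow on bond)
#3 →J2  (Se1 (Se) sets effort on bond)
#0 →J1  (closing 0-jn rule on J1)
#2 →J2  (common-f at J2 fixed by 0)
#4 →J2  (1-jn J2 has f-setter on 0)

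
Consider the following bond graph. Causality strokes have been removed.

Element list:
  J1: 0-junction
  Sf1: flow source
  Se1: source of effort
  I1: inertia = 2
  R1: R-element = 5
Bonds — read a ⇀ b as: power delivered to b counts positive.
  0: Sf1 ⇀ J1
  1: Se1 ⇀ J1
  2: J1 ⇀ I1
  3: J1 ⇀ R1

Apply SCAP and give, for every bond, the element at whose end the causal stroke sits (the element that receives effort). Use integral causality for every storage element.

b0 →Sf1
b1 →J1
b2 →I1
b3 →R1

bond 0 stroke at Sf1  (Sf1 (Sf) sets flow on bond)
bond 1 stroke at J1  (Se1: effort source, stroke at far end)
bond 2 stroke at I1  (0-jn J1 has e-setter on 1)
bond 3 stroke at R1  (common-e at J1 fixed by 1)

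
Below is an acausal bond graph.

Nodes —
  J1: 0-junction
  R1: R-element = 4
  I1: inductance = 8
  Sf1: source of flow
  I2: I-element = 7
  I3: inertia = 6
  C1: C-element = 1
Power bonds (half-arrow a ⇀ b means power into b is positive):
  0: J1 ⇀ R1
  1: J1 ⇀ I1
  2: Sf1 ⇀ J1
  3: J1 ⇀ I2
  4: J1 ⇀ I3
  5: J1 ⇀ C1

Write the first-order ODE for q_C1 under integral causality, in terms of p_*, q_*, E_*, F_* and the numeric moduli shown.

dq_C1/dt = F_Sf1 - p_I1/8 - p_I2/7 - p_I3/6 - q_C1/4

β2 stroke at Sf1  (source Sf1 imposes f)
β1 stroke at I1  (I1 outputs flow p/I1)
β3 stroke at I2  (I2 integral (f out))
β4 stroke at I3  (I3 integral (f out))
β5 stroke at J1  (prefer integral on C1)
β0 stroke at R1  (common-e at J1 fixed by 5)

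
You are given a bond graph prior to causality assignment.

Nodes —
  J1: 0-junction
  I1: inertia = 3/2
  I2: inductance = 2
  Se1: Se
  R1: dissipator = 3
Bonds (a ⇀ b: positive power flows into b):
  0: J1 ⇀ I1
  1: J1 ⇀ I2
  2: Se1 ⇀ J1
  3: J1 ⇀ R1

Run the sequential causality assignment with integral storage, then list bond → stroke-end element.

β0 stroke→I1
β1 stroke→I2
β2 stroke→J1
β3 stroke→R1

#2 stroke→J1  (Se1 fixes effort; stroke away)
#0 stroke→I1  (J1: bond 2 brought effort, rest push out)
#1 stroke→I2  (common-e at J1 fixed by 2)
#3 stroke→R1  (J1 effort already set via bond 2)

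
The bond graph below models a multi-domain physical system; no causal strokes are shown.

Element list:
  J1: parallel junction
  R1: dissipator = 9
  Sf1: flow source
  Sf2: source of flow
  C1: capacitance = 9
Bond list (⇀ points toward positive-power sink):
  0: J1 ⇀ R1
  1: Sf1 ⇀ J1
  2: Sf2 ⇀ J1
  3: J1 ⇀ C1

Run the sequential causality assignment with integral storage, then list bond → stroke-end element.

b0 stroke→R1
b1 stroke→Sf1
b2 stroke→Sf2
b3 stroke→J1

bond 1 |Sf1  (Sf1 fixes flow; stroke at Sf1)
bond 2 |Sf2  (source Sf2 imposes f)
bond 3 |J1  (C1: C, integral causality)
bond 0 |R1  (common-e at J1 fixed by 3)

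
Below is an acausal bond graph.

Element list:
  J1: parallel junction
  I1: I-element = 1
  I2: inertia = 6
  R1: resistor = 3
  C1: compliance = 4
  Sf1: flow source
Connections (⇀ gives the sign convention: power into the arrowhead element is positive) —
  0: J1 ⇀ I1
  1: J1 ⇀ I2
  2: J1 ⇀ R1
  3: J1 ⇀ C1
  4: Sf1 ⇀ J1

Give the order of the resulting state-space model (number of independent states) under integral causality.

bond 4 stroke at Sf1  (Sf1 (Sf) sets flow on bond)
bond 0 stroke at I1  (prefer integral on I1)
bond 1 stroke at I2  (I2 outputs flow p/I2)
bond 3 stroke at J1  (C1 outputs effort q/C1)
bond 2 stroke at R1  (0-jn J1 has e-setter on 3)

3  (C1, I1, I2 all integral)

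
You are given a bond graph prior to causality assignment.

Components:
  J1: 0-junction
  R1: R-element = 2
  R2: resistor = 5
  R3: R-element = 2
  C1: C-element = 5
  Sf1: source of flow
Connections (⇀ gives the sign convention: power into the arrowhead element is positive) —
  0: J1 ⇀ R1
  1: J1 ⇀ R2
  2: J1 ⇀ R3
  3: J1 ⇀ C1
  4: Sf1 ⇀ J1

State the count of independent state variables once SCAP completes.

1  (C1 all integral)

b4 →Sf1  (Sf1: flow source, stroke at near end)
b3 →J1  (prefer integral on C1)
b0 →R1  (0-jn J1 has e-setter on 3)
b1 →R2  (common-e at J1 fixed by 3)
b2 →R3  (common-e at J1 fixed by 3)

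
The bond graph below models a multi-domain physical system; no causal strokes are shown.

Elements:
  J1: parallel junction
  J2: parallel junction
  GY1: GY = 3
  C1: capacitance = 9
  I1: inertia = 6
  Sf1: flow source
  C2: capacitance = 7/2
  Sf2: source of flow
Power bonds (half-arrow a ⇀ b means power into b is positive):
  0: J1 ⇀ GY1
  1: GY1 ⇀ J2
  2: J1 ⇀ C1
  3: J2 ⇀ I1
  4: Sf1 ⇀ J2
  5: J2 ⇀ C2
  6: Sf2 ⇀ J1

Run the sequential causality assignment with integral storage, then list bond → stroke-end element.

#4 stroke at Sf1  (source Sf1 imposes f)
#6 stroke at Sf2  (Sf2: flow source, stroke at near end)
#2 stroke at J1  (C1 integral (e out))
#0 stroke at GY1  (J1: bond 2 brought effort, rest push out)
#1 stroke at GY1  (GY1 both-in/both-out from 0)
#3 stroke at I1  (I1 outputs flow p/I1)
#5 stroke at J2  (closing 0-jn rule on J2)

#0 stroke→GY1
#1 stroke→GY1
#2 stroke→J1
#3 stroke→I1
#4 stroke→Sf1
#5 stroke→J2
#6 stroke→Sf2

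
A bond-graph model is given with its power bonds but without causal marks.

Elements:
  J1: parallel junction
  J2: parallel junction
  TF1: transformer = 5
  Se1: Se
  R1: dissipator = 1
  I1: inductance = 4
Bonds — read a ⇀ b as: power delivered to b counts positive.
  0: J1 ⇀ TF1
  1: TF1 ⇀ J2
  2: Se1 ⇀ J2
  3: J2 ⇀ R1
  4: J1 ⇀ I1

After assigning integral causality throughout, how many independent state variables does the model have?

β2 stroke→J2  (Se1: effort source, stroke at far end)
β1 stroke→TF1  (J2: bond 2 brought effort, rest push out)
β3 stroke→R1  (J2: bond 2 brought effort, rest push out)
β0 stroke→J1  (through TF1, causality passes straight; one stroke at TF1)
β4 stroke→I1  (common-e at J1 fixed by 0)

1  (I1 all integral)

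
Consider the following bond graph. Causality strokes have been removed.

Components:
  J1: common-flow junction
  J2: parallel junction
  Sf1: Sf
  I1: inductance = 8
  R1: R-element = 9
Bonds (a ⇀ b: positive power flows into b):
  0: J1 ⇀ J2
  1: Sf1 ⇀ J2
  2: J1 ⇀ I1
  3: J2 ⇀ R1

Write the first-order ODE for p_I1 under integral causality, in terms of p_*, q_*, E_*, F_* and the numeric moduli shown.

b1 |Sf1  (Sf1 fixes flow; stroke at Sf1)
b2 |I1  (prefer integral on I1)
b0 |J1  (J1: bond 2 brought flow, rest push out)
b3 |J2  (only one effort-in slot at J2)

dp_I1/dt = -9*F_Sf1 - 9*p_I1/8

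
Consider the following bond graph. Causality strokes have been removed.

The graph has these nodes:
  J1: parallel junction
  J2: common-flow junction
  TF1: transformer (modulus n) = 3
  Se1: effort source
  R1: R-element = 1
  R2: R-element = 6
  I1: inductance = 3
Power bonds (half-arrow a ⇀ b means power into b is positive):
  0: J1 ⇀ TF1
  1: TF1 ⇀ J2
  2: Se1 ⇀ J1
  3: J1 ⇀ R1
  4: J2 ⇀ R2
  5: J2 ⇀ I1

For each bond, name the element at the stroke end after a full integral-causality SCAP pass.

#2 stroke at J1  (Se1 (Se) sets effort on bond)
#0 stroke at TF1  (0-jn J1 has e-setter on 2)
#3 stroke at R1  (common-e at J1 fixed by 2)
#1 stroke at J2  (TF TF1: opposite of bond 0)
#5 stroke at I1  (I1: I, integral causality)
#4 stroke at J2  (J2: bond 5 brought flow, rest push out)

#0 |TF1
#1 |J2
#2 |J1
#3 |R1
#4 |J2
#5 |I1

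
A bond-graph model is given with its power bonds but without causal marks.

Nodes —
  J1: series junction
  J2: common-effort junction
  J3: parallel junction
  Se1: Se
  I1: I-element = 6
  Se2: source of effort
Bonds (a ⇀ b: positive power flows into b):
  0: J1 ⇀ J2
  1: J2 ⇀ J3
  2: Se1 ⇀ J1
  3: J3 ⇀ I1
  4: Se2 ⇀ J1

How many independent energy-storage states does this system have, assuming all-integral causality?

1  (I1 all integral)

b2 stroke at J1  (source Se1 imposes e)
b4 stroke at J1  (Se2: effort source, stroke at far end)
b0 stroke at J2  (J1 needs exactly one f-in)
b1 stroke at J3  (J2 effort already set via bond 0)
b3 stroke at I1  (common-e at J3 fixed by 1)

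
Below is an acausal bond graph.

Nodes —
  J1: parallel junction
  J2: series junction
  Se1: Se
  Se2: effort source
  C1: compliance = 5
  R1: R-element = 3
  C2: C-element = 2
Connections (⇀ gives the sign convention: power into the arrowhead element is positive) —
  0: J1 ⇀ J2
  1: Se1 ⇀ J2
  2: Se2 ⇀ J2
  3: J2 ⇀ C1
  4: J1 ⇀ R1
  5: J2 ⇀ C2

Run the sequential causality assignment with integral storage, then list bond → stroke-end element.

b1 |J2  (Se1: effort source, stroke at far end)
b2 |J2  (source Se2 imposes e)
b3 |J2  (C1 outputs effort q/C1)
b5 |J2  (C2 integral (e out))
b0 |J1  (J2 needs exactly one f-in)
b4 |R1  (J1 effort already set via bond 0)

#0 stroke at J1
#1 stroke at J2
#2 stroke at J2
#3 stroke at J2
#4 stroke at R1
#5 stroke at J2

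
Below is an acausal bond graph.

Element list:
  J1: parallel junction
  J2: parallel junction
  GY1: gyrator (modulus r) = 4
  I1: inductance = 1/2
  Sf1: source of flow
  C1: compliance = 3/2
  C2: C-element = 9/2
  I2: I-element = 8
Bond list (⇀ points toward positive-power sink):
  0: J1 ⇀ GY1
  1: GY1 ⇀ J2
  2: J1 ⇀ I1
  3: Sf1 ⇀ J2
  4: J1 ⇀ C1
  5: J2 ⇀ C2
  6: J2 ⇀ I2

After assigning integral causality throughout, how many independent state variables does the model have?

4  (C1, C2, I1, I2 all integral)

β3 →Sf1  (Sf1: flow source, stroke at near end)
β2 →I1  (I1: I, integral causality)
β4 →J1  (C1 outputs effort q/C1)
β0 →GY1  (0-jn J1 has e-setter on 4)
β1 →GY1  (GY1: gyrator matches bond 0)
β5 →J2  (C2: C, integral causality)
β6 →I2  (0-jn J2 has e-setter on 5)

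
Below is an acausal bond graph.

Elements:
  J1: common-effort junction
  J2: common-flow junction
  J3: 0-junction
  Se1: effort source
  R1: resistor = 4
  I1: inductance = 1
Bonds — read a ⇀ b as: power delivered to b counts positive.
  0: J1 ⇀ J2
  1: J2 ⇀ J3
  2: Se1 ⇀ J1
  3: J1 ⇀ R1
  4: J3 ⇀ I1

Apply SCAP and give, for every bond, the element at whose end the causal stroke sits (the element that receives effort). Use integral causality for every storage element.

bond 2 |J1  (Se1 fixes effort; stroke away)
bond 0 |J2  (J1 effort already set via bond 2)
bond 3 |R1  (J1: bond 2 brought effort, rest push out)
bond 1 |J3  (J2: last free bond brings flow in)
bond 4 |I1  (common-e at J3 fixed by 1)

b0 →J2
b1 →J3
b2 →J1
b3 →R1
b4 →I1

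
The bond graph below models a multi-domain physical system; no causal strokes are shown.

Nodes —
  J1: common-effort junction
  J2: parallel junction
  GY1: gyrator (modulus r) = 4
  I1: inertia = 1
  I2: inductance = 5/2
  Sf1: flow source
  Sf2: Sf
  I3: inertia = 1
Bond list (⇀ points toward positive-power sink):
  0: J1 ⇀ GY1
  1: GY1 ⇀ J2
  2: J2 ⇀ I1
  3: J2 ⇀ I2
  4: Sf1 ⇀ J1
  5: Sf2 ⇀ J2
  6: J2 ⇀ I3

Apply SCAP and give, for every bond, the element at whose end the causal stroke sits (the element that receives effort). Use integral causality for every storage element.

#4 stroke→Sf1  (source Sf1 imposes f)
#5 stroke→Sf2  (Sf2: flow source, stroke at near end)
#0 stroke→J1  (only one effort-in slot at J1)
#1 stroke→J2  (GY1: gyrator matches bond 0)
#2 stroke→I1  (J2: bond 1 brought effort, rest push out)
#3 stroke→I2  (J2 effort already set via bond 1)
#6 stroke→I3  (0-jn J2 has e-setter on 1)

b0 |J1
b1 |J2
b2 |I1
b3 |I2
b4 |Sf1
b5 |Sf2
b6 |I3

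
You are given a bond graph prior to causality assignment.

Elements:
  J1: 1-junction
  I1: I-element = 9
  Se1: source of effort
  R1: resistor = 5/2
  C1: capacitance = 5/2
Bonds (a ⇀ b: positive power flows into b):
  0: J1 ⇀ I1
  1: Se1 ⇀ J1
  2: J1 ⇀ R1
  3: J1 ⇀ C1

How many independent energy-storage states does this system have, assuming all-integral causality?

2  (C1, I1 all integral)

b1 stroke→J1  (Se1 fixes effort; stroke away)
b0 stroke→I1  (I1: I, integral causality)
b2 stroke→J1  (1-jn J1 has f-setter on 0)
b3 stroke→J1  (common-f at J1 fixed by 0)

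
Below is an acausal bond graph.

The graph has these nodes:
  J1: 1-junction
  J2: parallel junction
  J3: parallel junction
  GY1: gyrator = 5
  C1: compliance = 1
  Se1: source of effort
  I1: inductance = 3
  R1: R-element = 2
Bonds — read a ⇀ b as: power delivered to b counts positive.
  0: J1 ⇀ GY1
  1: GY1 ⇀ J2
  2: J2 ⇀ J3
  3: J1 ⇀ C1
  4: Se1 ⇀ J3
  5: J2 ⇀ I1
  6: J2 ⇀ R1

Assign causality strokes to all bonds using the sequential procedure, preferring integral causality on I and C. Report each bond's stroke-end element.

#4 |J3  (Se1: effort source, stroke at far end)
#2 |J2  (0-jn J3 has e-setter on 4)
#1 |GY1  (0-jn J2 has e-setter on 2)
#5 |I1  (common-e at J2 fixed by 2)
#6 |R1  (0-jn J2 has e-setter on 2)
#0 |GY1  (GY1: gyrator matches bond 1)
#3 |J1  (1-jn J1 has f-setter on 0)

bond 0 stroke→GY1
bond 1 stroke→GY1
bond 2 stroke→J2
bond 3 stroke→J1
bond 4 stroke→J3
bond 5 stroke→I1
bond 6 stroke→R1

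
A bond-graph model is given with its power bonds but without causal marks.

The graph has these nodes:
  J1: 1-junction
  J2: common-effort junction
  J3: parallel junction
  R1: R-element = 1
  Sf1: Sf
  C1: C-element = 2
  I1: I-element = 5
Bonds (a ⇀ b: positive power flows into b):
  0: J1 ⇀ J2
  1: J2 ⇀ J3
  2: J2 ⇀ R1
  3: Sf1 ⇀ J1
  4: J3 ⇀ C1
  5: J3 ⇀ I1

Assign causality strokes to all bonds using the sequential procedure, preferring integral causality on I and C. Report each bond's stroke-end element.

β0 stroke at J1
β1 stroke at J2
β2 stroke at R1
β3 stroke at Sf1
β4 stroke at J3
β5 stroke at I1

bond 3 |Sf1  (source Sf1 imposes f)
bond 0 |J1  (J1 flow already set via bond 3)
bond 4 |J3  (C1 integral (e out))
bond 1 |J2  (0-jn J3 has e-setter on 4)
bond 5 |I1  (J3 effort already set via bond 4)
bond 2 |R1  (J2 effort already set via bond 1)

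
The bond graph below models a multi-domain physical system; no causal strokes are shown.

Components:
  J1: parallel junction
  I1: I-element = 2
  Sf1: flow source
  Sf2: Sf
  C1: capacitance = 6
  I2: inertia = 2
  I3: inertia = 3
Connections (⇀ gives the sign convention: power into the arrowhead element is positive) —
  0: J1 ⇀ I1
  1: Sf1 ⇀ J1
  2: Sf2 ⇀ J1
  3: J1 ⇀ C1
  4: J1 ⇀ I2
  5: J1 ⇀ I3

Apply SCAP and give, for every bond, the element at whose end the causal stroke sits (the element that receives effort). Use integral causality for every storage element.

bond 1 stroke→Sf1  (Sf1 (Sf) sets flow on bond)
bond 2 stroke→Sf2  (Sf2 fixes flow; stroke at Sf2)
bond 0 stroke→I1  (I1: I, integral causality)
bond 3 stroke→J1  (C1: C, integral causality)
bond 4 stroke→I2  (common-e at J1 fixed by 3)
bond 5 stroke→I3  (J1: bond 3 brought effort, rest push out)

β0 |I1
β1 |Sf1
β2 |Sf2
β3 |J1
β4 |I2
β5 |I3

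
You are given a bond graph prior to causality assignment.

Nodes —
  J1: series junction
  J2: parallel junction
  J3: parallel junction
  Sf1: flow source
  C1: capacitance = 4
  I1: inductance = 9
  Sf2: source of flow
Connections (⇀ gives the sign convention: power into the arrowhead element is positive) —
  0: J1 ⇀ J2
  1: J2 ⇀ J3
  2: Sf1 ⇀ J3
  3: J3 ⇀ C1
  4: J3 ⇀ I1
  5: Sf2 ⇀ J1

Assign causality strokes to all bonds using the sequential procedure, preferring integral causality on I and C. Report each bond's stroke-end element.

b0 stroke→J1
b1 stroke→J2
b2 stroke→Sf1
b3 stroke→J3
b4 stroke→I1
b5 stroke→Sf2

#2 |Sf1  (Sf1 fixes flow; stroke at Sf1)
#5 |Sf2  (Sf2 (Sf) sets flow on bond)
#0 |J1  (1-jn J1 has f-setter on 5)
#1 |J2  (closing 0-jn rule on J2)
#3 |J3  (C1: C, integral causality)
#4 |I1  (0-jn J3 has e-setter on 3)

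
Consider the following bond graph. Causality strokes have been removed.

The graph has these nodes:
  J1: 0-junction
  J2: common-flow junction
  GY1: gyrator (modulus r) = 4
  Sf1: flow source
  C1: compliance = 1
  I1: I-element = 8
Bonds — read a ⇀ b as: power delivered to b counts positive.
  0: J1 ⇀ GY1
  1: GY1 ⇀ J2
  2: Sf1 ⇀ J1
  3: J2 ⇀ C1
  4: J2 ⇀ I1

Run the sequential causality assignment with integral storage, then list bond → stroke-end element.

β2 →Sf1  (Sf1: flow source, stroke at near end)
β0 →J1  (only one effort-in slot at J1)
β1 →J2  (through GY1, causality inverts; strokes same side of GY1)
β3 →J2  (C1 integral (e out))
β4 →I1  (J2 needs exactly one f-in)

bond 0 |J1
bond 1 |J2
bond 2 |Sf1
bond 3 |J2
bond 4 |I1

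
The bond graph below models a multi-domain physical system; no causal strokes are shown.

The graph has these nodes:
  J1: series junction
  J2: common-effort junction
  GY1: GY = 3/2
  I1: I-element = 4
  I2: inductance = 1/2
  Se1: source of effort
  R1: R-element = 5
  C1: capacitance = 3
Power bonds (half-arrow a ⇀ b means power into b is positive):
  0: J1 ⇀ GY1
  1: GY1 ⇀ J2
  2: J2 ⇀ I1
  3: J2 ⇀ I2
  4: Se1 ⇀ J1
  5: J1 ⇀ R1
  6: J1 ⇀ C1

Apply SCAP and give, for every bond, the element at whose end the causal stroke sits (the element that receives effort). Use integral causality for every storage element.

b4 |J1  (source Se1 imposes e)
b2 |I1  (I1 integral (f out))
b3 |I2  (I2: I, integral causality)
b1 |J2  (closing 0-jn rule on J2)
b0 |J1  (through GY1, causality inverts; strokes same side of GY1)
b6 |J1  (C1 integral (e out))
b5 |R1  (J1: last free bond brings flow in)

bond 0 →J1
bond 1 →J2
bond 2 →I1
bond 3 →I2
bond 4 →J1
bond 5 →R1
bond 6 →J1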